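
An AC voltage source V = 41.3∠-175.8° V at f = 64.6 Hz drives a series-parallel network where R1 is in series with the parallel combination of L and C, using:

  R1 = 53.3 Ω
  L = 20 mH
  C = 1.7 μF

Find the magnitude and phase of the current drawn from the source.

Step 1 — Angular frequency: ω = 2π·f = 2π·64.6 = 405.9 rad/s.
Step 2 — Component impedances:
  R1: Z = R = 53.3 Ω
  L: Z = jωL = j·405.9·0.02 = 0 + j8.118 Ω
  C: Z = 1/(jωC) = -j/(ω·C) = 0 - j1449 Ω
Step 3 — Parallel branch: L || C = 1/(1/L + 1/C) = 0 + j8.164 Ω.
Step 4 — Series with R1: Z_total = R1 + (L || C) = 53.3 + j8.164 Ω = 53.92∠8.7° Ω.
Step 5 — Source phasor: V = 41.3∠-175.8° V = -41.19 - j3.025 V.
Step 6 — Ohm's law: I = V / Z_total = (-41.19 - j3.025) / (53.3 + j8.164) = -0.7636 + j0.0602 A.
Step 7 — Convert to polar: |I| = 0.7659 A, ∠I = 175.5°.

I = 0.7659∠175.5° A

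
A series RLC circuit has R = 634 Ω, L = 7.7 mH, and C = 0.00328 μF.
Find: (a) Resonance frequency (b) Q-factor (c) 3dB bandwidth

Step 1 — Resonance condition Im(Z)=0 gives ω₀ = 1/√(LC).
Step 2 — ω₀ = 1/√(0.0077·3.28e-09) = 1.99e+05 rad/s.
Step 3 — f₀ = ω₀/(2π) = 3.167e+04 Hz.
Step 4 — Series Q: Q = ω₀L/R = 1.99e+05·0.0077/634 = 2.417.
Step 5 — 3dB bandwidth: Δω = ω₀/Q = 8.234e+04 rad/s; BW = Δω/(2π) = 1.31e+04 Hz.

(a) f₀ = 3.167e+04 Hz  (b) Q = 2.417  (c) BW = 1.31e+04 Hz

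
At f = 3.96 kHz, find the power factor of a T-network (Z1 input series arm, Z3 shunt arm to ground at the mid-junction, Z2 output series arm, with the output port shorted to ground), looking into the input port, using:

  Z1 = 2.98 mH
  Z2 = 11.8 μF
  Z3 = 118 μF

Step 1 — Angular frequency: ω = 2π·f = 2π·3960 = 2.488e+04 rad/s.
Step 2 — Component impedances:
  Z1: Z = jωL = j·2.488e+04·0.00298 = 0 + j74.15 Ω
  Z2: Z = 1/(jωC) = -j/(ω·C) = 0 - j3.406 Ω
  Z3: Z = 1/(jωC) = -j/(ω·C) = 0 - j0.3406 Ω
Step 3 — With the output port shorted to ground, the output series arm Z2 runs from the junction to ground; the shunt arm Z3 also runs from the junction to ground. They appear in parallel: Z3 || Z2 = 0 - j0.3096 Ω.
Step 4 — Series with input arm Z1: Z_in = Z1 + (Z3 || Z2) = 0 + j73.84 Ω = 73.84∠90.0° Ω.
Step 5 — Power factor: PF = cos(φ) = Re(Z)/|Z| = 0/73.84 = 0.
Step 6 — Type: Im(Z) = 73.84 ⇒ lagging (phase φ = 90.0°).

PF = 0 (lagging, φ = 90.0°)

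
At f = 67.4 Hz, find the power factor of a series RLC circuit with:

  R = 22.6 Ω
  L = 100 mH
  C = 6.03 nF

Step 1 — Angular frequency: ω = 2π·f = 2π·67.4 = 423.5 rad/s.
Step 2 — Component impedances:
  R: Z = R = 22.6 Ω
  L: Z = jωL = j·423.5·0.1 = 0 + j42.35 Ω
  C: Z = 1/(jωC) = -j/(ω·C) = 0 - j3.916e+05 Ω
Step 3 — Series combination: Z_total = R + L + C = 22.6 - j3.916e+05 Ω = 3.916e+05∠-90.0° Ω.
Step 4 — Power factor: PF = cos(φ) = Re(Z)/|Z| = 22.6/3.9156e+05 = 5.772e-05.
Step 5 — Type: Im(Z) = -3.916e+05 ⇒ leading (phase φ = -90.0°).

PF = 5.772e-05 (leading, φ = -90.0°)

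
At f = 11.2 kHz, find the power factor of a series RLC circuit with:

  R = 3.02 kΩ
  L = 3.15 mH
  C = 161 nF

Step 1 — Angular frequency: ω = 2π·f = 2π·1.12e+04 = 7.037e+04 rad/s.
Step 2 — Component impedances:
  R: Z = R = 3020 Ω
  L: Z = jωL = j·7.037e+04·0.00315 = 0 + j221.7 Ω
  C: Z = 1/(jωC) = -j/(ω·C) = 0 - j88.26 Ω
Step 3 — Series combination: Z_total = R + L + C = 3020 + j133.4 Ω = 3023∠2.5° Ω.
Step 4 — Power factor: PF = cos(φ) = Re(Z)/|Z| = 3020/3023 = 0.999.
Step 5 — Type: Im(Z) = 133.4 ⇒ lagging (phase φ = 2.5°).

PF = 0.999 (lagging, φ = 2.5°)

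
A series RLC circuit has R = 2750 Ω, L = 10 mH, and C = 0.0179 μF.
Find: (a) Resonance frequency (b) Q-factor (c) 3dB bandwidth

Step 1 — Resonance condition Im(Z)=0 gives ω₀ = 1/√(LC).
Step 2 — ω₀ = 1/√(0.01·1.79e-08) = 7.474e+04 rad/s.
Step 3 — f₀ = ω₀/(2π) = 1.19e+04 Hz.
Step 4 — Series Q: Q = ω₀L/R = 7.474e+04·0.01/2750 = 0.2718.
Step 5 — 3dB bandwidth: Δω = ω₀/Q = 2.75e+05 rad/s; BW = Δω/(2π) = 4.377e+04 Hz.

(a) f₀ = 1.19e+04 Hz  (b) Q = 0.2718  (c) BW = 4.377e+04 Hz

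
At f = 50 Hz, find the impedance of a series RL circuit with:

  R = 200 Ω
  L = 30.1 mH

Step 1 — Angular frequency: ω = 2π·f = 2π·50 = 314.2 rad/s.
Step 2 — Component impedances:
  R: Z = R = 200 Ω
  L: Z = jωL = j·314.2·0.0301 = 0 + j9.456 Ω
Step 3 — Series combination: Z_total = R + L = 200 + j9.456 Ω = 200.2∠2.7° Ω.

Z = 200 + j9.456 Ω = 200.2∠2.7° Ω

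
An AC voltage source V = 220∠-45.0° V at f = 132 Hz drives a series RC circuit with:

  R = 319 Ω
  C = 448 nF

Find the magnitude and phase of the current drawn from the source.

Step 1 — Angular frequency: ω = 2π·f = 2π·132 = 829.4 rad/s.
Step 2 — Component impedances:
  R: Z = R = 319 Ω
  C: Z = 1/(jωC) = -j/(ω·C) = 0 - j2691 Ω
Step 3 — Series combination: Z_total = R + C = 319 - j2691 Ω = 2710∠-83.2° Ω.
Step 4 — Source phasor: V = 220∠-45.0° V = 155.6 - j155.6 V.
Step 5 — Ohm's law: I = V / Z_total = (155.6 - j155.6) / (319 - j2691) = 0.06376 + j0.05024 A.
Step 6 — Convert to polar: |I| = 0.08118 A, ∠I = 38.2°.

I = 0.08118∠38.2° A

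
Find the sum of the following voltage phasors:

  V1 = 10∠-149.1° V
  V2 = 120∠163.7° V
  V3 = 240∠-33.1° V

Step 1 — Convert each phasor to rectangular form:
  V1 = 10·(cos(-149.1°) + j·sin(-149.1°)) = -8.581 - j5.135 V
  V2 = 120·(cos(163.7°) + j·sin(163.7°)) = -115.2 + j33.68 V
  V3 = 240·(cos(-33.1°) + j·sin(-33.1°)) = 201.1 - j131.1 V
Step 2 — Sum components: V_total = 77.3 - j102.5 V.
Step 3 — Convert to polar: |V_total| = 128.4 V, ∠V_total = -53.0°.

V_total = 128.4∠-53.0° V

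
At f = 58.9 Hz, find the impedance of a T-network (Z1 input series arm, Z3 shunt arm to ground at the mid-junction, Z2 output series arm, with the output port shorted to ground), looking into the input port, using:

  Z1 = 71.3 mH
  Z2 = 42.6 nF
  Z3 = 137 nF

Step 1 — Angular frequency: ω = 2π·f = 2π·58.9 = 370.1 rad/s.
Step 2 — Component impedances:
  Z1: Z = jωL = j·370.1·0.0713 = 0 + j26.39 Ω
  Z2: Z = 1/(jωC) = -j/(ω·C) = 0 - j6.343e+04 Ω
  Z3: Z = 1/(jωC) = -j/(ω·C) = 0 - j1.972e+04 Ω
Step 3 — With the output port shorted to ground, the output series arm Z2 runs from the junction to ground; the shunt arm Z3 also runs from the junction to ground. They appear in parallel: Z3 || Z2 = 0 - j1.505e+04 Ω.
Step 4 — Series with input arm Z1: Z_in = Z1 + (Z3 || Z2) = 0 - j1.502e+04 Ω = 1.502e+04∠-90.0° Ω.

Z = 0 - j1.502e+04 Ω = 1.502e+04∠-90.0° Ω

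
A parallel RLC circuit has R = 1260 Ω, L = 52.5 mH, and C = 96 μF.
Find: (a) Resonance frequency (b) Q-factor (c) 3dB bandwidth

Step 1 — Resonance: ω₀ = 1/√(LC) = 1/√(0.0525·9.6e-05) = 445.4 rad/s.
Step 2 — f₀ = ω₀/(2π) = 70.89 Hz.
Step 3 — Parallel Q: Q = R/(ω₀L) = 1260/(445.4·0.0525) = 53.88.
Step 4 — Bandwidth: Δω = ω₀/Q = 8.267 rad/s; BW = Δω/(2π) = 1.316 Hz.

(a) f₀ = 70.89 Hz  (b) Q = 53.88  (c) BW = 1.316 Hz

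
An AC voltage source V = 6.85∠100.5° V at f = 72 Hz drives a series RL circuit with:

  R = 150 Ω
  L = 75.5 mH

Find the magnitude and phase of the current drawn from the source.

Step 1 — Angular frequency: ω = 2π·f = 2π·72 = 452.4 rad/s.
Step 2 — Component impedances:
  R: Z = R = 150 Ω
  L: Z = jωL = j·452.4·0.0755 = 0 + j34.16 Ω
Step 3 — Series combination: Z_total = R + L = 150 + j34.16 Ω = 153.8∠12.8° Ω.
Step 4 — Source phasor: V = 6.85∠100.5° V = -1.248 + j6.735 V.
Step 5 — Ohm's law: I = V / Z_total = (-1.248 + j6.735) / (150 + j34.16) = 0.001808 + j0.04449 A.
Step 6 — Convert to polar: |I| = 0.04453 A, ∠I = 87.7°.

I = 0.04453∠87.7° A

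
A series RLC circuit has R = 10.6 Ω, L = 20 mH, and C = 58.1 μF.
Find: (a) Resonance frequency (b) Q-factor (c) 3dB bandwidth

Step 1 — Resonance: ω₀ = 1/√(LC) = 1/√(0.02·5.81e-05) = 927.7 rad/s.
Step 2 — f₀ = ω₀/(2π) = 147.6 Hz.
Step 3 — Series Q: Q = ω₀L/R = 927.7·0.02/10.6 = 1.75.
Step 4 — Bandwidth: Δω = ω₀/Q = 530 rad/s; BW = Δω/(2π) = 84.35 Hz.

(a) f₀ = 147.6 Hz  (b) Q = 1.75  (c) BW = 84.35 Hz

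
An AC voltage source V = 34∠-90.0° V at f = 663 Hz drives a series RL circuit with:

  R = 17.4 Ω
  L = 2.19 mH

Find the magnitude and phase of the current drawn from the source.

Step 1 — Angular frequency: ω = 2π·f = 2π·663 = 4166 rad/s.
Step 2 — Component impedances:
  R: Z = R = 17.4 Ω
  L: Z = jωL = j·4166·0.00219 = 0 + j9.123 Ω
Step 3 — Series combination: Z_total = R + L = 17.4 + j9.123 Ω = 19.65∠27.7° Ω.
Step 4 — Source phasor: V = 34∠-90.0° V = 0 - j34 V.
Step 5 — Ohm's law: I = V / Z_total = (0 - j34) / (17.4 + j9.123) = -0.8036 - j1.533 A.
Step 6 — Convert to polar: |I| = 1.731 A, ∠I = -117.7°.

I = 1.731∠-117.7° A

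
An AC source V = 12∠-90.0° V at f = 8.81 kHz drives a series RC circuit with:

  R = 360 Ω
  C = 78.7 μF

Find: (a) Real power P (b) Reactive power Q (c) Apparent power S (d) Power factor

Step 1 — Angular frequency: ω = 2π·f = 2π·8810 = 5.535e+04 rad/s.
Step 2 — Component impedances:
  R: Z = R = 360 Ω
  C: Z = 1/(jωC) = -j/(ω·C) = 0 - j0.2295 Ω
Step 3 — Series combination: Z_total = R + C = 360 - j0.2295 Ω = 360∠-0.0° Ω.
Step 4 — Source phasor: V = 12∠-90.0° V = 0 - j12 V.
Step 5 — Current: I = V / Z = 2.125e-05 - j0.03333 A = 0.03333∠-90.0° A.
Step 6 — Complex power: S = V·I* = 0.4 - j0.0002551 VA.
Step 7 — Real power: P = Re(S) = 0.4 W.
Step 8 — Reactive power: Q = Im(S) = -0.0002551 VAR.
Step 9 — Apparent power: |S| = 0.4 VA.
Step 10 — Power factor: PF = P/|S| = 1 (leading).

(a) P = 0.4 W  (b) Q = -0.0002551 VAR  (c) S = 0.4 VA  (d) PF = 1 (leading)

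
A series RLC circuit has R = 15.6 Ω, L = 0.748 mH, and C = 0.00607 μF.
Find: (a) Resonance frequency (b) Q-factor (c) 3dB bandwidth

Step 1 — Resonance: ω₀ = 1/√(LC) = 1/√(0.000748·6.07e-09) = 4.693e+05 rad/s.
Step 2 — f₀ = ω₀/(2π) = 7.469e+04 Hz.
Step 3 — Series Q: Q = ω₀L/R = 4.693e+05·0.000748/15.6 = 22.5.
Step 4 — Bandwidth: Δω = ω₀/Q = 2.086e+04 rad/s; BW = Δω/(2π) = 3319 Hz.

(a) f₀ = 7.469e+04 Hz  (b) Q = 22.5  (c) BW = 3319 Hz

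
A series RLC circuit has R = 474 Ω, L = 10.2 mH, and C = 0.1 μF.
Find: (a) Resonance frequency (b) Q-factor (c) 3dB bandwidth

Step 1 — Resonance: ω₀ = 1/√(LC) = 1/√(0.0102·1e-07) = 3.131e+04 rad/s.
Step 2 — f₀ = ω₀/(2π) = 4983 Hz.
Step 3 — Series Q: Q = ω₀L/R = 3.131e+04·0.0102/474 = 0.6738.
Step 4 — Bandwidth: Δω = ω₀/Q = 4.647e+04 rad/s; BW = Δω/(2π) = 7396 Hz.

(a) f₀ = 4983 Hz  (b) Q = 0.6738  (c) BW = 7396 Hz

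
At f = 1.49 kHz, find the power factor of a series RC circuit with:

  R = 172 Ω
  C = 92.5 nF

Step 1 — Angular frequency: ω = 2π·f = 2π·1490 = 9362 rad/s.
Step 2 — Component impedances:
  R: Z = R = 172 Ω
  C: Z = 1/(jωC) = -j/(ω·C) = 0 - j1155 Ω
Step 3 — Series combination: Z_total = R + C = 172 - j1155 Ω = 1168∠-81.5° Ω.
Step 4 — Power factor: PF = cos(φ) = Re(Z)/|Z| = 172/1168 = 0.1473.
Step 5 — Type: Im(Z) = -1155 ⇒ leading (phase φ = -81.5°).

PF = 0.1473 (leading, φ = -81.5°)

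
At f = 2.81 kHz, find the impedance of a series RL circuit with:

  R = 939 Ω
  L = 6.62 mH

Step 1 — Angular frequency: ω = 2π·f = 2π·2810 = 1.766e+04 rad/s.
Step 2 — Component impedances:
  R: Z = R = 939 Ω
  L: Z = jωL = j·1.766e+04·0.00662 = 0 + j116.9 Ω
Step 3 — Series combination: Z_total = R + L = 939 + j116.9 Ω = 946.2∠7.1° Ω.

Z = 939 + j116.9 Ω = 946.2∠7.1° Ω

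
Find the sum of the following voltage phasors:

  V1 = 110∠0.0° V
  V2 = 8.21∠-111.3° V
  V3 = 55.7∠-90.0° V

Step 1 — Convert each phasor to rectangular form:
  V1 = 110·(cos(0.0°) + j·sin(0.0°)) = 110 V
  V2 = 8.21·(cos(-111.3°) + j·sin(-111.3°)) = -2.982 - j7.649 V
  V3 = 55.7·(cos(-90.0°) + j·sin(-90.0°)) = 0 - j55.7 V
Step 2 — Sum components: V_total = 107 - j63.35 V.
Step 3 — Convert to polar: |V_total| = 124.4 V, ∠V_total = -30.6°.

V_total = 124.4∠-30.6° V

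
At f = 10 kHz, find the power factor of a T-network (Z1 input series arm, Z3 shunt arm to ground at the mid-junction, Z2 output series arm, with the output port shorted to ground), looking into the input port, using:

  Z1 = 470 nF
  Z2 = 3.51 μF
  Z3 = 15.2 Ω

Step 1 — Angular frequency: ω = 2π·f = 2π·1e+04 = 6.283e+04 rad/s.
Step 2 — Component impedances:
  Z1: Z = 1/(jωC) = -j/(ω·C) = 0 - j33.86 Ω
  Z2: Z = 1/(jωC) = -j/(ω·C) = 0 - j4.534 Ω
  Z3: Z = R = 15.2 Ω
Step 3 — With the output port shorted to ground, the output series arm Z2 runs from the junction to ground; the shunt arm Z3 also runs from the junction to ground. They appear in parallel: Z3 || Z2 = 1.242 - j4.164 Ω.
Step 4 — Series with input arm Z1: Z_in = Z1 + (Z3 || Z2) = 1.242 - j38.03 Ω = 38.05∠-88.1° Ω.
Step 5 — Power factor: PF = cos(φ) = Re(Z)/|Z| = 1.2421/38.047 = 0.03265.
Step 6 — Type: Im(Z) = -38.03 ⇒ leading (phase φ = -88.1°).

PF = 0.03265 (leading, φ = -88.1°)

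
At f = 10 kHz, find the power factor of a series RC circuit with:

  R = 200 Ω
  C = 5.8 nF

Step 1 — Angular frequency: ω = 2π·f = 2π·1e+04 = 6.283e+04 rad/s.
Step 2 — Component impedances:
  R: Z = R = 200 Ω
  C: Z = 1/(jωC) = -j/(ω·C) = 0 - j2744 Ω
Step 3 — Series combination: Z_total = R + C = 200 - j2744 Ω = 2751∠-85.8° Ω.
Step 4 — Power factor: PF = cos(φ) = Re(Z)/|Z| = 200/2751.3 = 0.07269.
Step 5 — Type: Im(Z) = -2744 ⇒ leading (phase φ = -85.8°).

PF = 0.07269 (leading, φ = -85.8°)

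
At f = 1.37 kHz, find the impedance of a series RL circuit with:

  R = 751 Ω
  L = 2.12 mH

Step 1 — Angular frequency: ω = 2π·f = 2π·1370 = 8608 rad/s.
Step 2 — Component impedances:
  R: Z = R = 751 Ω
  L: Z = jωL = j·8608·0.00212 = 0 + j18.25 Ω
Step 3 — Series combination: Z_total = R + L = 751 + j18.25 Ω = 751.2∠1.4° Ω.

Z = 751 + j18.25 Ω = 751.2∠1.4° Ω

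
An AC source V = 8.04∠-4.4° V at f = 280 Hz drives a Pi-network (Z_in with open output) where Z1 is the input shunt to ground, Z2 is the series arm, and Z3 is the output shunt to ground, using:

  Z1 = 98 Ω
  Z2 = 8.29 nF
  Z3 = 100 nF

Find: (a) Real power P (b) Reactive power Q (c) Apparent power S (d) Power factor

Step 1 — Angular frequency: ω = 2π·f = 2π·280 = 1759 rad/s.
Step 2 — Component impedances:
  Z1: Z = R = 98 Ω
  Z2: Z = 1/(jωC) = -j/(ω·C) = 0 - j6.857e+04 Ω
  Z3: Z = 1/(jωC) = -j/(ω·C) = 0 - j5684 Ω
Step 3 — With open output, the series arm Z2 and the output shunt Z3 appear in series to ground: Z2 + Z3 = 0 - j7.425e+04 Ω.
Step 4 — Parallel with input shunt Z1: Z_in = Z1 || (Z2 + Z3) = 98 - j0.1293 Ω = 98∠-0.1° Ω.
Step 5 — Source phasor: V = 8.04∠-4.4° V = 8.016 - j0.6168 V.
Step 6 — Current: I = V / Z = 0.08181 - j0.006186 A = 0.08204∠-4.3° A.
Step 7 — Complex power: S = V·I* = 0.6596 - j0.0008706 VA.
Step 8 — Real power: P = Re(S) = 0.6596 W.
Step 9 — Reactive power: Q = Im(S) = -0.0008706 VAR.
Step 10 — Apparent power: |S| = 0.6596 VA.
Step 11 — Power factor: PF = P/|S| = 1 (leading).

(a) P = 0.6596 W  (b) Q = -0.0008706 VAR  (c) S = 0.6596 VA  (d) PF = 1 (leading)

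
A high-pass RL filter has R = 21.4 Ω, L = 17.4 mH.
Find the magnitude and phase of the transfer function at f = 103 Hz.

Step 1 — Angular frequency: ω = 2π·103 = 647.2 rad/s.
Step 2 — Transfer function: H(jω) = jωL/(R + jωL).
Step 3 — Numerator jωL = j·11.26; denominator R + jωL = 21.4 + j11.26.
Step 4 — H = 0.2168 + j0.4121.
Step 5 — Magnitude: |H| = 0.4657 (-6.6 dB); phase: φ = 62.2°.

|H| = 0.4657 (-6.6 dB), φ = 62.2°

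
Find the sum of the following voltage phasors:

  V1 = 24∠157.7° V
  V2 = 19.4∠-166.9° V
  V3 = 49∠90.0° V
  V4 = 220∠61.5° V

Step 1 — Convert each phasor to rectangular form:
  V1 = 24·(cos(157.7°) + j·sin(157.7°)) = -22.21 + j9.107 V
  V2 = 19.4·(cos(-166.9°) + j·sin(-166.9°)) = -18.9 - j4.397 V
  V3 = 49·(cos(90.0°) + j·sin(90.0°)) = 0 + j49 V
  V4 = 220·(cos(61.5°) + j·sin(61.5°)) = 105 + j193.3 V
Step 2 — Sum components: V_total = 63.87 + j247 V.
Step 3 — Convert to polar: |V_total| = 255.2 V, ∠V_total = 75.5°.

V_total = 255.2∠75.5° V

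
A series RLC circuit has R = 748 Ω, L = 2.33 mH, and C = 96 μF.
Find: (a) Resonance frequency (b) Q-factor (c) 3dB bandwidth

Step 1 — Resonance condition Im(Z)=0 gives ω₀ = 1/√(LC).
Step 2 — ω₀ = 1/√(0.00233·9.6e-05) = 2114 rad/s.
Step 3 — f₀ = ω₀/(2π) = 336.5 Hz.
Step 4 — Series Q: Q = ω₀L/R = 2114·0.00233/748 = 0.006586.
Step 5 — 3dB bandwidth: Δω = ω₀/Q = 3.21e+05 rad/s; BW = Δω/(2π) = 5.109e+04 Hz.

(a) f₀ = 336.5 Hz  (b) Q = 0.006586  (c) BW = 5.109e+04 Hz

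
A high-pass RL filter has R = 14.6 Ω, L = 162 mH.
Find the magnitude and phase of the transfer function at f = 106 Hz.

Step 1 — Angular frequency: ω = 2π·106 = 666 rad/s.
Step 2 — Transfer function: H(jω) = jωL/(R + jωL).
Step 3 — Numerator jωL = j·107.9; denominator R + jωL = 14.6 + j107.9.
Step 4 — H = 0.982 + j0.1329.
Step 5 — Magnitude: |H| = 0.991 (-0.1 dB); phase: φ = 7.7°.

|H| = 0.991 (-0.1 dB), φ = 7.7°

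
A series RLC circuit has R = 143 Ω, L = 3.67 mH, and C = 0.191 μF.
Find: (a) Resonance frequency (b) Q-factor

Step 1 — Resonance condition Im(Z)=0 gives ω₀ = 1/√(LC).
Step 2 — ω₀ = 1/√(0.00367·1.91e-07) = 3.777e+04 rad/s.
Step 3 — f₀ = ω₀/(2π) = 6011 Hz.
Step 4 — Series Q: Q = ω₀L/R = 3.777e+04·0.00367/143 = 0.9693.

(a) f₀ = 6011 Hz  (b) Q = 0.9693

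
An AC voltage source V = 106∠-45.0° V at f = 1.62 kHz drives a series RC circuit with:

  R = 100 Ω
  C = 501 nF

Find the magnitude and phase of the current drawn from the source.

Step 1 — Angular frequency: ω = 2π·f = 2π·1620 = 1.018e+04 rad/s.
Step 2 — Component impedances:
  R: Z = R = 100 Ω
  C: Z = 1/(jωC) = -j/(ω·C) = 0 - j196.1 Ω
Step 3 — Series combination: Z_total = R + C = 100 - j196.1 Ω = 220.1∠-63.0° Ω.
Step 4 — Source phasor: V = 106∠-45.0° V = 74.95 - j74.95 V.
Step 5 — Ohm's law: I = V / Z_total = (74.95 - j74.95) / (100 - j196.1) = 0.458 + j0.1487 A.
Step 6 — Convert to polar: |I| = 0.4816 A, ∠I = 18.0°.

I = 0.4816∠18.0° A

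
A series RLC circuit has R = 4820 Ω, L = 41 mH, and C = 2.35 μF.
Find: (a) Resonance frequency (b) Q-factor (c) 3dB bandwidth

Step 1 — Resonance: ω₀ = 1/√(LC) = 1/√(0.041·2.35e-06) = 3222 rad/s.
Step 2 — f₀ = ω₀/(2π) = 512.7 Hz.
Step 3 — Series Q: Q = ω₀L/R = 3222·0.041/4820 = 0.0274.
Step 4 — Bandwidth: Δω = ω₀/Q = 1.176e+05 rad/s; BW = Δω/(2π) = 1.871e+04 Hz.

(a) f₀ = 512.7 Hz  (b) Q = 0.0274  (c) BW = 1.871e+04 Hz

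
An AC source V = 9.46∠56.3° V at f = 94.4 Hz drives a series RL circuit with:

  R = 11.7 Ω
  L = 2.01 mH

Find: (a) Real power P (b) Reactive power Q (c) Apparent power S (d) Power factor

Step 1 — Angular frequency: ω = 2π·f = 2π·94.4 = 593.1 rad/s.
Step 2 — Component impedances:
  R: Z = R = 11.7 Ω
  L: Z = jωL = j·593.1·0.00201 = 0 + j1.192 Ω
Step 3 — Series combination: Z_total = R + L = 11.7 + j1.192 Ω = 11.76∠5.8° Ω.
Step 4 — Source phasor: V = 9.46∠56.3° V = 5.249 + j7.87 V.
Step 5 — Current: I = V / Z = 0.5118 + j0.6205 A = 0.8044∠50.5° A.
Step 6 — Complex power: S = V·I* = 7.57 + j0.7714 VA.
Step 7 — Real power: P = Re(S) = 7.57 W.
Step 8 — Reactive power: Q = Im(S) = 0.7714 VAR.
Step 9 — Apparent power: |S| = 7.609 VA.
Step 10 — Power factor: PF = P/|S| = 0.9948 (lagging).

(a) P = 7.57 W  (b) Q = 0.7714 VAR  (c) S = 7.609 VA  (d) PF = 0.9948 (lagging)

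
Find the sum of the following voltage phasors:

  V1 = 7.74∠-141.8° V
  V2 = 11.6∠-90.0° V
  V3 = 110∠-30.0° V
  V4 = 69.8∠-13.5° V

Step 1 — Convert each phasor to rectangular form:
  V1 = 7.74·(cos(-141.8°) + j·sin(-141.8°)) = -6.083 - j4.786 V
  V2 = 11.6·(cos(-90.0°) + j·sin(-90.0°)) = 0 - j11.6 V
  V3 = 110·(cos(-30.0°) + j·sin(-30.0°)) = 95.26 - j55 V
  V4 = 69.8·(cos(-13.5°) + j·sin(-13.5°)) = 67.87 - j16.29 V
Step 2 — Sum components: V_total = 157.1 - j87.68 V.
Step 3 — Convert to polar: |V_total| = 179.9 V, ∠V_total = -29.2°.

V_total = 179.9∠-29.2° V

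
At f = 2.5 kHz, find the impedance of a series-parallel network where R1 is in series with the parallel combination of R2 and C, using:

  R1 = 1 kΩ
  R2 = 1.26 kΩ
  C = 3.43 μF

Step 1 — Angular frequency: ω = 2π·f = 2π·2500 = 1.571e+04 rad/s.
Step 2 — Component impedances:
  R1: Z = R = 1000 Ω
  R2: Z = R = 1260 Ω
  C: Z = 1/(jωC) = -j/(ω·C) = 0 - j18.56 Ω
Step 3 — Parallel branch: R2 || C = 1/(1/R2 + 1/C) = 0.2733 - j18.56 Ω.
Step 4 — Series with R1: Z_total = R1 + (R2 || C) = 1000 - j18.56 Ω = 1000∠-1.1° Ω.

Z = 1000 - j18.56 Ω = 1000∠-1.1° Ω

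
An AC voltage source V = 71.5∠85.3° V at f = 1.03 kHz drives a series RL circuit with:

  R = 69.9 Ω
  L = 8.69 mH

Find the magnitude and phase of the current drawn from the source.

Step 1 — Angular frequency: ω = 2π·f = 2π·1030 = 6472 rad/s.
Step 2 — Component impedances:
  R: Z = R = 69.9 Ω
  L: Z = jωL = j·6472·0.00869 = 0 + j56.24 Ω
Step 3 — Series combination: Z_total = R + L = 69.9 + j56.24 Ω = 89.72∠38.8° Ω.
Step 4 — Source phasor: V = 71.5∠85.3° V = 5.859 + j71.26 V.
Step 5 — Ohm's law: I = V / Z_total = (5.859 + j71.26) / (69.9 + j56.24) = 0.5488 + j0.5779 A.
Step 6 — Convert to polar: |I| = 0.797 A, ∠I = 46.5°.

I = 0.797∠46.5° A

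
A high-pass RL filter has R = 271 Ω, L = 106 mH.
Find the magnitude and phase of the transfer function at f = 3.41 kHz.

Step 1 — Angular frequency: ω = 2π·3410 = 2.143e+04 rad/s.
Step 2 — Transfer function: H(jω) = jωL/(R + jωL).
Step 3 — Numerator jωL = j·2271; denominator R + jωL = 271 + j2271.
Step 4 — H = 0.986 + j0.1176.
Step 5 — Magnitude: |H| = 0.993 (-0.1 dB); phase: φ = 6.8°.

|H| = 0.993 (-0.1 dB), φ = 6.8°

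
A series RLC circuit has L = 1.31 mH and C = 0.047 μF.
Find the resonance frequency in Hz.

Step 1 — Resonance condition Im(Z)=0 gives ω₀ = 1/√(LC).
Step 2 — ω₀ = 1/√(0.00131·4.7e-08) = 1.274e+05 rad/s.
Step 3 — f₀ = ω₀/(2π) = 2.028e+04 Hz.

f₀ = 2.028e+04 Hz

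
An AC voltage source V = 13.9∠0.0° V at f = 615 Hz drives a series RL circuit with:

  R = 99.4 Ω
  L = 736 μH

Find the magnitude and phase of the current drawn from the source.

Step 1 — Angular frequency: ω = 2π·f = 2π·615 = 3864 rad/s.
Step 2 — Component impedances:
  R: Z = R = 99.4 Ω
  L: Z = jωL = j·3864·0.000736 = 0 + j2.844 Ω
Step 3 — Series combination: Z_total = R + L = 99.4 + j2.844 Ω = 99.44∠1.6° Ω.
Step 4 — Source phasor: V = 13.9∠0.0° V = 13.9 V.
Step 5 — Ohm's law: I = V / Z_total = (13.9) / (99.4 + j2.844) = 0.1397 - j0.003998 A.
Step 6 — Convert to polar: |I| = 0.1398 A, ∠I = -1.6°.

I = 0.1398∠-1.6° A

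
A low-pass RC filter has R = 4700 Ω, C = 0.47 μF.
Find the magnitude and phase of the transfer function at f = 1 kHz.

Step 1 — Angular frequency: ω = 2π·1000 = 6283 rad/s.
Step 2 — Transfer function: H(jω) = 1/(1 + jωRC).
Step 3 — Denominator: 1 + jωRC = 1 + j·6283·4700·4.7e-07 = 1 + j13.88.
Step 4 — H = 0.005164 - j0.07168.
Step 5 — Magnitude: |H| = 0.07186 (-22.9 dB); phase: φ = -85.9°.

|H| = 0.07186 (-22.9 dB), φ = -85.9°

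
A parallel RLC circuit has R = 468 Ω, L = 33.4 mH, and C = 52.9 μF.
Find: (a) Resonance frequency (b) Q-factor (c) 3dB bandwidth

Step 1 — Resonance: ω₀ = 1/√(LC) = 1/√(0.0334·5.29e-05) = 752.3 rad/s.
Step 2 — f₀ = ω₀/(2π) = 119.7 Hz.
Step 3 — Parallel Q: Q = R/(ω₀L) = 468/(752.3·0.0334) = 18.63.
Step 4 — Bandwidth: Δω = ω₀/Q = 40.39 rad/s; BW = Δω/(2π) = 6.429 Hz.

(a) f₀ = 119.7 Hz  (b) Q = 18.63  (c) BW = 6.429 Hz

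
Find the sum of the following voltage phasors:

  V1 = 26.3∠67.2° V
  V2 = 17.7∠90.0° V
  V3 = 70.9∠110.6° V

Step 1 — Convert each phasor to rectangular form:
  V1 = 26.3·(cos(67.2°) + j·sin(67.2°)) = 10.19 + j24.25 V
  V2 = 17.7·(cos(90.0°) + j·sin(90.0°)) = 0 + j17.7 V
  V3 = 70.9·(cos(110.6°) + j·sin(110.6°)) = -24.95 + j66.37 V
Step 2 — Sum components: V_total = -14.75 + j108.3 V.
Step 3 — Convert to polar: |V_total| = 109.3 V, ∠V_total = 97.8°.

V_total = 109.3∠97.8° V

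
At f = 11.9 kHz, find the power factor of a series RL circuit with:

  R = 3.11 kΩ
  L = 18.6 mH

Step 1 — Angular frequency: ω = 2π·f = 2π·1.19e+04 = 7.477e+04 rad/s.
Step 2 — Component impedances:
  R: Z = R = 3110 Ω
  L: Z = jωL = j·7.477e+04·0.0186 = 0 + j1391 Ω
Step 3 — Series combination: Z_total = R + L = 3110 + j1391 Ω = 3407∠24.1° Ω.
Step 4 — Power factor: PF = cos(φ) = Re(Z)/|Z| = 3110/3406.8 = 0.9129.
Step 5 — Type: Im(Z) = 1391 ⇒ lagging (phase φ = 24.1°).

PF = 0.9129 (lagging, φ = 24.1°)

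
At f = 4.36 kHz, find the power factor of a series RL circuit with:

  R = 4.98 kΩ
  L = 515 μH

Step 1 — Angular frequency: ω = 2π·f = 2π·4360 = 2.739e+04 rad/s.
Step 2 — Component impedances:
  R: Z = R = 4980 Ω
  L: Z = jωL = j·2.739e+04·0.000515 = 0 + j14.11 Ω
Step 3 — Series combination: Z_total = R + L = 4980 + j14.11 Ω = 4980∠0.2° Ω.
Step 4 — Power factor: PF = cos(φ) = Re(Z)/|Z| = 4980/4980 = 1.
Step 5 — Type: Im(Z) = 14.11 ⇒ lagging (phase φ = 0.2°).

PF = 1 (lagging, φ = 0.2°)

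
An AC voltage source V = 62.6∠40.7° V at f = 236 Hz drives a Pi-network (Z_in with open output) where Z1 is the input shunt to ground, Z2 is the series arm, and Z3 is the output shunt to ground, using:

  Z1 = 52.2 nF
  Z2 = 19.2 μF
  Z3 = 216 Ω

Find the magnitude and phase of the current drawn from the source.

Step 1 — Angular frequency: ω = 2π·f = 2π·236 = 1483 rad/s.
Step 2 — Component impedances:
  Z1: Z = 1/(jωC) = -j/(ω·C) = 0 - j1.292e+04 Ω
  Z2: Z = 1/(jωC) = -j/(ω·C) = 0 - j35.12 Ω
  Z3: Z = R = 216 Ω
Step 3 — With open output, the series arm Z2 and the output shunt Z3 appear in series to ground: Z2 + Z3 = 216 - j35.12 Ω.
Step 4 — Parallel with input shunt Z1: Z_in = Z1 || (Z2 + Z3) = 214.8 - j38.61 Ω = 218.2∠-10.2° Ω.
Step 5 — Source phasor: V = 62.6∠40.7° V = 47.46 + j40.82 V.
Step 6 — Ohm's law: I = V / Z_total = (47.46 + j40.82) / (214.8 - j38.61) = 0.181 + j0.2226 A.
Step 7 — Convert to polar: |I| = 0.2869 A, ∠I = 50.9°.

I = 0.2869∠50.9° A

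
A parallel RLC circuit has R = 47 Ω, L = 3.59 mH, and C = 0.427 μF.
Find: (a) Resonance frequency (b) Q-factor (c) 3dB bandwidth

Step 1 — Resonance: ω₀ = 1/√(LC) = 1/√(0.00359·4.27e-07) = 2.554e+04 rad/s.
Step 2 — f₀ = ω₀/(2π) = 4065 Hz.
Step 3 — Parallel Q: Q = R/(ω₀L) = 47/(2.554e+04·0.00359) = 0.5126.
Step 4 — Bandwidth: Δω = ω₀/Q = 4.983e+04 rad/s; BW = Δω/(2π) = 7930 Hz.

(a) f₀ = 4065 Hz  (b) Q = 0.5126  (c) BW = 7930 Hz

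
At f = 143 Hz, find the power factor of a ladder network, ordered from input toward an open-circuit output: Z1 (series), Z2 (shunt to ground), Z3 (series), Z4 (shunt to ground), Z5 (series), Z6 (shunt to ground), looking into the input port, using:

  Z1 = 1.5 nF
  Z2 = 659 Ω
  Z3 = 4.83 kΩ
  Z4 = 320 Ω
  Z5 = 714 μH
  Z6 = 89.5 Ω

Step 1 — Angular frequency: ω = 2π·f = 2π·143 = 898.5 rad/s.
Step 2 — Component impedances:
  Z1: Z = 1/(jωC) = -j/(ω·C) = 0 - j7.42e+05 Ω
  Z2: Z = R = 659 Ω
  Z3: Z = R = 4830 Ω
  Z4: Z = R = 320 Ω
  Z5: Z = jωL = j·898.5·0.000714 = 0 + j0.6415 Ω
  Z6: Z = R = 89.5 Ω
Step 3 — Ladder network (open output): work backward from the far end, alternating series and parallel combinations. Z_in = 580.9 - j7.42e+05 Ω = 7.42e+05∠-90.0° Ω.
Step 4 — Power factor: PF = cos(φ) = Re(Z)/|Z| = 580.9/7.42e+05 = 0.0007829.
Step 5 — Type: Im(Z) = -7.42e+05 ⇒ leading (phase φ = -90.0°).

PF = 0.0007829 (leading, φ = -90.0°)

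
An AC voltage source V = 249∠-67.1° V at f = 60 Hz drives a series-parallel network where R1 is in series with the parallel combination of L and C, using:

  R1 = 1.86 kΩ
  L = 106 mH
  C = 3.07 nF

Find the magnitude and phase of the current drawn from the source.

Step 1 — Angular frequency: ω = 2π·f = 2π·60 = 377 rad/s.
Step 2 — Component impedances:
  R1: Z = R = 1860 Ω
  L: Z = jωL = j·377·0.106 = 0 + j39.96 Ω
  C: Z = 1/(jωC) = -j/(ω·C) = 0 - j8.64e+05 Ω
Step 3 — Parallel branch: L || C = 1/(1/L + 1/C) = 0 + j39.96 Ω.
Step 4 — Series with R1: Z_total = R1 + (L || C) = 1860 + j39.96 Ω = 1860∠1.2° Ω.
Step 5 — Source phasor: V = 249∠-67.1° V = 96.89 - j229.4 V.
Step 6 — Ohm's law: I = V / Z_total = (96.89 - j229.4) / (1860 + j39.96) = 0.04942 - j0.1244 A.
Step 7 — Convert to polar: |I| = 0.1338 A, ∠I = -68.3°.

I = 0.1338∠-68.3° A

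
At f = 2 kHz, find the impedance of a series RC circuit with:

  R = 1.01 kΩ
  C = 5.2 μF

Step 1 — Angular frequency: ω = 2π·f = 2π·2000 = 1.257e+04 rad/s.
Step 2 — Component impedances:
  R: Z = R = 1010 Ω
  C: Z = 1/(jωC) = -j/(ω·C) = 0 - j15.3 Ω
Step 3 — Series combination: Z_total = R + C = 1010 - j15.3 Ω = 1010∠-0.9° Ω.

Z = 1010 - j15.3 Ω = 1010∠-0.9° Ω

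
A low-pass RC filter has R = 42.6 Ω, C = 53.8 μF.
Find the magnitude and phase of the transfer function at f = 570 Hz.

Step 1 — Angular frequency: ω = 2π·570 = 3581 rad/s.
Step 2 — Transfer function: H(jω) = 1/(1 + jωRC).
Step 3 — Denominator: 1 + jωRC = 1 + j·3581·42.6·5.38e-05 = 1 + j8.208.
Step 4 — H = 0.01463 - j0.12.
Step 5 — Magnitude: |H| = 0.1209 (-18.3 dB); phase: φ = -83.1°.

|H| = 0.1209 (-18.3 dB), φ = -83.1°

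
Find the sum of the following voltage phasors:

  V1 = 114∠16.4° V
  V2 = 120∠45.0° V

Step 1 — Convert each phasor to rectangular form:
  V1 = 114·(cos(16.4°) + j·sin(16.4°)) = 109.4 + j32.19 V
  V2 = 120·(cos(45.0°) + j·sin(45.0°)) = 84.85 + j84.85 V
Step 2 — Sum components: V_total = 194.2 + j117 V.
Step 3 — Convert to polar: |V_total| = 226.8 V, ∠V_total = 31.1°.

V_total = 226.8∠31.1° V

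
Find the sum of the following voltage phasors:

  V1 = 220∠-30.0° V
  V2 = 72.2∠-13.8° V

Step 1 — Convert each phasor to rectangular form:
  V1 = 220·(cos(-30.0°) + j·sin(-30.0°)) = 190.5 - j110 V
  V2 = 72.2·(cos(-13.8°) + j·sin(-13.8°)) = 70.12 - j17.22 V
Step 2 — Sum components: V_total = 260.6 - j127.2 V.
Step 3 — Convert to polar: |V_total| = 290 V, ∠V_total = -26.0°.

V_total = 290∠-26.0° V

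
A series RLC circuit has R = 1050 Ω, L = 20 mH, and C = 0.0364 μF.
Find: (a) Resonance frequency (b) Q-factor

Step 1 — Resonance condition Im(Z)=0 gives ω₀ = 1/√(LC).
Step 2 — ω₀ = 1/√(0.02·3.64e-08) = 3.706e+04 rad/s.
Step 3 — f₀ = ω₀/(2π) = 5899 Hz.
Step 4 — Series Q: Q = ω₀L/R = 3.706e+04·0.02/1050 = 0.706.

(a) f₀ = 5899 Hz  (b) Q = 0.706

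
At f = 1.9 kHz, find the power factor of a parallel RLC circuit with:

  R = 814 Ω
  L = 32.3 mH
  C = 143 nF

Step 1 — Angular frequency: ω = 2π·f = 2π·1900 = 1.194e+04 rad/s.
Step 2 — Component impedances:
  R: Z = R = 814 Ω
  L: Z = jωL = j·1.194e+04·0.0323 = 0 + j385.6 Ω
  C: Z = 1/(jωC) = -j/(ω·C) = 0 - j585.8 Ω
Step 3 — Parallel combination: 1/Z_total = 1/R + 1/L + 1/C; Z_total = 535.4 + j386.2 Ω = 660.2∠35.8° Ω.
Step 4 — Power factor: PF = cos(φ) = Re(Z)/|Z| = 535.4/660.2 = 0.811.
Step 5 — Type: Im(Z) = 386.2 ⇒ lagging (phase φ = 35.8°).

PF = 0.811 (lagging, φ = 35.8°)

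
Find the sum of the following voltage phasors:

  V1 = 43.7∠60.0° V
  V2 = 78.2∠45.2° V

Step 1 — Convert each phasor to rectangular form:
  V1 = 43.7·(cos(60.0°) + j·sin(60.0°)) = 21.85 + j37.85 V
  V2 = 78.2·(cos(45.2°) + j·sin(45.2°)) = 55.1 + j55.49 V
Step 2 — Sum components: V_total = 76.95 + j93.33 V.
Step 3 — Convert to polar: |V_total| = 121 V, ∠V_total = 50.5°.

V_total = 121∠50.5° V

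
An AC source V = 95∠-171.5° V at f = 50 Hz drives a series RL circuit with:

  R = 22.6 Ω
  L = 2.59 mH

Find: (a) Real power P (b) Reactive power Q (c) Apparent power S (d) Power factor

Step 1 — Angular frequency: ω = 2π·f = 2π·50 = 314.2 rad/s.
Step 2 — Component impedances:
  R: Z = R = 22.6 Ω
  L: Z = jωL = j·314.2·0.00259 = 0 + j0.8137 Ω
Step 3 — Series combination: Z_total = R + L = 22.6 + j0.8137 Ω = 22.61∠2.1° Ω.
Step 4 — Source phasor: V = 95∠-171.5° V = -93.96 - j14.04 V.
Step 5 — Current: I = V / Z = -4.174 - j0.471 A = 4.201∠-173.6° A.
Step 6 — Complex power: S = V·I* = 398.8 + j14.36 VA.
Step 7 — Real power: P = Re(S) = 398.8 W.
Step 8 — Reactive power: Q = Im(S) = 14.36 VAR.
Step 9 — Apparent power: |S| = 399.1 VA.
Step 10 — Power factor: PF = P/|S| = 0.9994 (lagging).

(a) P = 398.8 W  (b) Q = 14.36 VAR  (c) S = 399.1 VA  (d) PF = 0.9994 (lagging)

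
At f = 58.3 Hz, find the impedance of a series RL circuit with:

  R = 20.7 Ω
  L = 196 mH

Step 1 — Angular frequency: ω = 2π·f = 2π·58.3 = 366.3 rad/s.
Step 2 — Component impedances:
  R: Z = R = 20.7 Ω
  L: Z = jωL = j·366.3·0.196 = 0 + j71.8 Ω
Step 3 — Series combination: Z_total = R + L = 20.7 + j71.8 Ω = 74.72∠73.9° Ω.

Z = 20.7 + j71.8 Ω = 74.72∠73.9° Ω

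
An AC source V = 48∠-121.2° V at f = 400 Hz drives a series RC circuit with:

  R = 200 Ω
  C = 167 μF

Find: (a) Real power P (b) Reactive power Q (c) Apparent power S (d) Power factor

Step 1 — Angular frequency: ω = 2π·f = 2π·400 = 2513 rad/s.
Step 2 — Component impedances:
  R: Z = R = 200 Ω
  C: Z = 1/(jωC) = -j/(ω·C) = 0 - j2.383 Ω
Step 3 — Series combination: Z_total = R + C = 200 - j2.383 Ω = 200∠-0.7° Ω.
Step 4 — Source phasor: V = 48∠-121.2° V = -24.87 - j41.06 V.
Step 5 — Current: I = V / Z = -0.1219 - j0.2067 A = 0.24∠-120.5° A.
Step 6 — Complex power: S = V·I* = 11.52 - j0.1372 VA.
Step 7 — Real power: P = Re(S) = 11.52 W.
Step 8 — Reactive power: Q = Im(S) = -0.1372 VAR.
Step 9 — Apparent power: |S| = 11.52 VA.
Step 10 — Power factor: PF = P/|S| = 0.9999 (leading).

(a) P = 11.52 W  (b) Q = -0.1372 VAR  (c) S = 11.52 VA  (d) PF = 0.9999 (leading)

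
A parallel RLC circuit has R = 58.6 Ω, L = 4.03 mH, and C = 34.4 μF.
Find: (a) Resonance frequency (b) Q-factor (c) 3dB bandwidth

Step 1 — Resonance: ω₀ = 1/√(LC) = 1/√(0.00403·3.44e-05) = 2686 rad/s.
Step 2 — f₀ = ω₀/(2π) = 427.5 Hz.
Step 3 — Parallel Q: Q = R/(ω₀L) = 58.6/(2686·0.00403) = 5.414.
Step 4 — Bandwidth: Δω = ω₀/Q = 496.1 rad/s; BW = Δω/(2π) = 78.95 Hz.

(a) f₀ = 427.5 Hz  (b) Q = 5.414  (c) BW = 78.95 Hz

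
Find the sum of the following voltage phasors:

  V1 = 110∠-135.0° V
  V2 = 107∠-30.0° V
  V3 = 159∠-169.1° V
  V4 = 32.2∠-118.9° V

Step 1 — Convert each phasor to rectangular form:
  V1 = 110·(cos(-135.0°) + j·sin(-135.0°)) = -77.78 - j77.78 V
  V2 = 107·(cos(-30.0°) + j·sin(-30.0°)) = 92.66 - j53.5 V
  V3 = 159·(cos(-169.1°) + j·sin(-169.1°)) = -156.1 - j30.07 V
  V4 = 32.2·(cos(-118.9°) + j·sin(-118.9°)) = -15.56 - j28.19 V
Step 2 — Sum components: V_total = -156.8 - j189.5 V.
Step 3 — Convert to polar: |V_total| = 246 V, ∠V_total = -129.6°.

V_total = 246∠-129.6° V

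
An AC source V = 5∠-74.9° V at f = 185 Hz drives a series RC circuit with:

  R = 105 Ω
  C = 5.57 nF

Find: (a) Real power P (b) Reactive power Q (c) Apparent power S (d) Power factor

Step 1 — Angular frequency: ω = 2π·f = 2π·185 = 1162 rad/s.
Step 2 — Component impedances:
  R: Z = R = 105 Ω
  C: Z = 1/(jωC) = -j/(ω·C) = 0 - j1.545e+05 Ω
Step 3 — Series combination: Z_total = R + C = 105 - j1.545e+05 Ω = 1.545e+05∠-90.0° Ω.
Step 4 — Source phasor: V = 5∠-74.9° V = 1.303 - j4.827 V.
Step 5 — Current: I = V / Z = 3.126e-05 + j8.412e-06 A = 3.237e-05∠15.1° A.
Step 6 — Complex power: S = V·I* = 1.1e-07 - j0.0001619 VA.
Step 7 — Real power: P = Re(S) = 1.1e-07 W.
Step 8 — Reactive power: Q = Im(S) = -0.0001619 VAR.
Step 9 — Apparent power: |S| = 0.0001619 VA.
Step 10 — Power factor: PF = P/|S| = 0.0006798 (leading).

(a) P = 1.1e-07 W  (b) Q = -0.0001619 VAR  (c) S = 0.0001619 VA  (d) PF = 0.0006798 (leading)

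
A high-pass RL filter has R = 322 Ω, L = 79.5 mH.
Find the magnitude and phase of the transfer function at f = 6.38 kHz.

Step 1 — Angular frequency: ω = 2π·6380 = 4.009e+04 rad/s.
Step 2 — Transfer function: H(jω) = jωL/(R + jωL).
Step 3 — Numerator jωL = j·3187; denominator R + jωL = 322 + j3187.
Step 4 — H = 0.9899 + j0.1.
Step 5 — Magnitude: |H| = 0.9949 (-0.0 dB); phase: φ = 5.8°.

|H| = 0.9949 (-0.0 dB), φ = 5.8°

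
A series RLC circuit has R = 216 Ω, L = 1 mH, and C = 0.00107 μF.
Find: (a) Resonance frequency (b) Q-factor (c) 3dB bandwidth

Step 1 — Resonance condition Im(Z)=0 gives ω₀ = 1/√(LC).
Step 2 — ω₀ = 1/√(0.001·1.07e-09) = 9.667e+05 rad/s.
Step 3 — f₀ = ω₀/(2π) = 1.539e+05 Hz.
Step 4 — Series Q: Q = ω₀L/R = 9.667e+05·0.001/216 = 4.476.
Step 5 — 3dB bandwidth: Δω = ω₀/Q = 2.16e+05 rad/s; BW = Δω/(2π) = 3.438e+04 Hz.

(a) f₀ = 1.539e+05 Hz  (b) Q = 4.476  (c) BW = 3.438e+04 Hz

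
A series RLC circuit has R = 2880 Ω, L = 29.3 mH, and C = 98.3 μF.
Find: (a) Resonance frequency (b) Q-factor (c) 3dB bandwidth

Step 1 — Resonance condition Im(Z)=0 gives ω₀ = 1/√(LC).
Step 2 — ω₀ = 1/√(0.0293·9.83e-05) = 589.2 rad/s.
Step 3 — f₀ = ω₀/(2π) = 93.78 Hz.
Step 4 — Series Q: Q = ω₀L/R = 589.2·0.0293/2880 = 0.005995.
Step 5 — 3dB bandwidth: Δω = ω₀/Q = 9.829e+04 rad/s; BW = Δω/(2π) = 1.564e+04 Hz.

(a) f₀ = 93.78 Hz  (b) Q = 0.005995  (c) BW = 1.564e+04 Hz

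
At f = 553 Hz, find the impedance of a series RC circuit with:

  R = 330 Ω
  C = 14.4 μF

Step 1 — Angular frequency: ω = 2π·f = 2π·553 = 3475 rad/s.
Step 2 — Component impedances:
  R: Z = R = 330 Ω
  C: Z = 1/(jωC) = -j/(ω·C) = 0 - j19.99 Ω
Step 3 — Series combination: Z_total = R + C = 330 - j19.99 Ω = 330.6∠-3.5° Ω.

Z = 330 - j19.99 Ω = 330.6∠-3.5° Ω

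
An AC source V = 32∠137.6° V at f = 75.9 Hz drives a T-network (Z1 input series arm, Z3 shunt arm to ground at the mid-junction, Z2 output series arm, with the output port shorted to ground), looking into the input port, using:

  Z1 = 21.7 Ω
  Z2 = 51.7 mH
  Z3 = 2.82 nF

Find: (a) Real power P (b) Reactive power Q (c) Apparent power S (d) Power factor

Step 1 — Angular frequency: ω = 2π·f = 2π·75.9 = 476.9 rad/s.
Step 2 — Component impedances:
  Z1: Z = R = 21.7 Ω
  Z2: Z = jωL = j·476.9·0.0517 = 0 + j24.66 Ω
  Z3: Z = 1/(jωC) = -j/(ω·C) = 0 - j7.436e+05 Ω
Step 3 — With the output port shorted to ground, the output series arm Z2 runs from the junction to ground; the shunt arm Z3 also runs from the junction to ground. They appear in parallel: Z3 || Z2 = 0 + j24.66 Ω.
Step 4 — Series with input arm Z1: Z_in = Z1 + (Z3 || Z2) = 21.7 + j24.66 Ω = 32.85∠48.6° Ω.
Step 5 — Source phasor: V = 32∠137.6° V = -23.63 + j21.58 V.
Step 6 — Current: I = V / Z = 0.01783 + j0.9741 A = 0.9743∠89.0° A.
Step 7 — Complex power: S = V·I* = 20.6 + j23.4 VA.
Step 8 — Real power: P = Re(S) = 20.6 W.
Step 9 — Reactive power: Q = Im(S) = 23.4 VAR.
Step 10 — Apparent power: |S| = 31.18 VA.
Step 11 — Power factor: PF = P/|S| = 0.6607 (lagging).

(a) P = 20.6 W  (b) Q = 23.4 VAR  (c) S = 31.18 VA  (d) PF = 0.6607 (lagging)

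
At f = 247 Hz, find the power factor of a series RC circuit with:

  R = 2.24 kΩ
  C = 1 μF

Step 1 — Angular frequency: ω = 2π·f = 2π·247 = 1552 rad/s.
Step 2 — Component impedances:
  R: Z = R = 2240 Ω
  C: Z = 1/(jωC) = -j/(ω·C) = 0 - j644.4 Ω
Step 3 — Series combination: Z_total = R + C = 2240 - j644.4 Ω = 2331∠-16.0° Ω.
Step 4 — Power factor: PF = cos(φ) = Re(Z)/|Z| = 2240/2331 = 0.961.
Step 5 — Type: Im(Z) = -644.4 ⇒ leading (phase φ = -16.0°).

PF = 0.961 (leading, φ = -16.0°)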